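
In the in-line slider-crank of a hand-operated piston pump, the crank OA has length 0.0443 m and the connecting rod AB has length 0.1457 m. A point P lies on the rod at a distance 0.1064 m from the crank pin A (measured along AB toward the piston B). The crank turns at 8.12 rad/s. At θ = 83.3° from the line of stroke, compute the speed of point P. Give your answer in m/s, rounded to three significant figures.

ω = 8.12 rad/s.  Crank-pin speed |V_A| = rω = 0.35972 m/s, perpendicular to OA.
Rod angle: sinφ = −(r/L) sinθ ⇒ φ = -17.576°; ω_rod = −rω cosθ/√(L²−r²sin²θ) = -0.30215 rad/s.
V_P = V_A + ω_rod × AP, with AP = 0.1064 m along the rod.
Components: V_Px = −rω sinθ − a·ω_rod·sinφ = -0.36697 m/s;  V_Py = rω cosθ + a·ω_rod·cosφ = +0.01132 m/s.
|V_P| = √(V_Px² + V_Py²) = 0.36714 m/s.

0.367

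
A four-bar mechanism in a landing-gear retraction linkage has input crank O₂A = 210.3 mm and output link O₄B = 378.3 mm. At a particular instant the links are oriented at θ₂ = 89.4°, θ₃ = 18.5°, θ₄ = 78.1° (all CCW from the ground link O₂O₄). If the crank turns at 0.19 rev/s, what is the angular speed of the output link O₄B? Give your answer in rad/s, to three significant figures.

0.727

ω₂ = 1.194 rad/s (from 0.19 rev/s).
Differentiating the loop-closure r₂e^{iθ₂}+r₃e^{iθ₃}=r₁+r₄e^{iθ₄} gives r₂ω₂e^{iθ₂}+r₃ω₃e^{iθ₃}=r₄ω₄e^{iθ₄}.
Eliminating the other unknown: ω₄ = r₂ω₂ sin(θ₂−θ₃) / [r₄ sin(θ₄−θ₃)].
Numerator sine = +0.94495; denominator sine = +0.86251.
Result = 0.2103·1.194·(+0.94495) / (0.3783·(+0.86251)) = +0.72707 rad/s; magnitude 0.72707 rad/s.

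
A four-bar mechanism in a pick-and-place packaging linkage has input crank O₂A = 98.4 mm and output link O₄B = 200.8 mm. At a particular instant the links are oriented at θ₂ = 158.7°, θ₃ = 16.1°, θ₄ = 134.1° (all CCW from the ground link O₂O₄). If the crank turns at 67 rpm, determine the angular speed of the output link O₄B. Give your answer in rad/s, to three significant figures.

ω₂ = 7.016 rad/s (from 67 rpm).
Differentiating the loop-closure r₂e^{iθ₂}+r₃e^{iθ₃}=r₁+r₄e^{iθ₄} gives r₂ω₂e^{iθ₂}+r₃ω₃e^{iθ₃}=r₄ω₄e^{iθ₄}.
Eliminating the other unknown: ω₄ = r₂ω₂ sin(θ₂−θ₃) / [r₄ sin(θ₄−θ₃)].
Numerator sine = +0.60738; denominator sine = +0.88295.
Result = 0.0984·7.016·(+0.60738) / (0.2008·(+0.88295)) = +2.3651 rad/s; magnitude 2.3651 rad/s.

2.37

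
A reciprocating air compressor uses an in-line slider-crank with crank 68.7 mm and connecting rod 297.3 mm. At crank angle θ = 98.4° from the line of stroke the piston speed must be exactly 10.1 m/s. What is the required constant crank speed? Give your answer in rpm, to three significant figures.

1470

For an in-line slider-crank, |v_piston| = rω|sinθ|·[1 + r cosθ/√(L² − r² sin²θ)].
With r = 0.0687 m, L = 0.2973 m, θ = 98.4°: the bracketed kinematic factor |dx/dθ| = 0.065606 m.
ω = v/|dx/dθ| = 10.1/0.065606 = 153.95 rad/s.
N = 60ω/(2π) = 1470.1 rpm.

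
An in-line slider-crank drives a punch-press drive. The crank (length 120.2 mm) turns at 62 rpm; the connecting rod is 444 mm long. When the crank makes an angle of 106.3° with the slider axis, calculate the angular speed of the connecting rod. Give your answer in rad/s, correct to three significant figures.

0.511

ω = 6.493 rad/s (converted from 62 rpm).
The rod makes angle φ with the slider axis where L sinφ = r sinθ; differentiating, L cosφ·φ̇ = r ω cosθ.
L cosφ = √(L² − r² sin²θ) = 0.42875 m.
|ω_rod| = r ω |cosθ| / √(L² − r² sin²θ) = 0.1202·6.493·0.28067/0.42875 = 0.51087 rad/s.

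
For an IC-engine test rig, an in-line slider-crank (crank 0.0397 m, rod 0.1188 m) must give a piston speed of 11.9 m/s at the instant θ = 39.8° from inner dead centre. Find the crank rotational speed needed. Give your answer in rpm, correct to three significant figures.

3540

For an in-line slider-crank, |v_piston| = rω|sinθ|·[1 + r cosθ/√(L² − r² sin²θ)].
With r = 0.0397 m, L = 0.1188 m, θ = 39.8°: the bracketed kinematic factor |dx/dθ| = 0.032091 m.
ω = v/|dx/dθ| = 11.9/0.032091 = 370.82 rad/s.
N = 60ω/(2π) = 3541 rpm.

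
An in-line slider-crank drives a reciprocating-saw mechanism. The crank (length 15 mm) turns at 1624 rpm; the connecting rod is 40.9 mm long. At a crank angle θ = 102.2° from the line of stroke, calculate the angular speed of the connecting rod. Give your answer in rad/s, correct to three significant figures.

ω = 170.1 rad/s (converted from 1624 rpm).
The rod makes angle φ with the slider axis where L sinφ = r sinθ; differentiating, L cosφ·φ̇ = r ω cosθ.
L cosφ = √(L² − r² sin²θ) = 0.038182 m.
|ω_rod| = r ω |cosθ| / √(L² − r² sin²θ) = 0.015·170.1·0.21132/0.038182 = 14.119 rad/s.

14.1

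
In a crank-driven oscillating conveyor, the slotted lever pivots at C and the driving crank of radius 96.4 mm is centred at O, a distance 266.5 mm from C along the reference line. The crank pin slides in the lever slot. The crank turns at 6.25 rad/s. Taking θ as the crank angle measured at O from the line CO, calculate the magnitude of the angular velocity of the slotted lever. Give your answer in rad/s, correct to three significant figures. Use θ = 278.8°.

0.937

ω = 6.25 rad/s
Crank pin A relative to C: A = (d + r cosθ, r sinθ); lever angle φ = atan2(r sinθ, d + r cosθ).
Differentiating tanφ: φ̇ = rω(d cosθ + r)/(d² + r² + 2dr cosθ).
d² + r² + 2dr cosθ = |CA|² = 0.0881758 m²;  d cosθ + r = +0.13717 m.
|ω_lever| = |0.0964·6.25·+0.13717| / 0.0881758 = 0.93728 rad/s.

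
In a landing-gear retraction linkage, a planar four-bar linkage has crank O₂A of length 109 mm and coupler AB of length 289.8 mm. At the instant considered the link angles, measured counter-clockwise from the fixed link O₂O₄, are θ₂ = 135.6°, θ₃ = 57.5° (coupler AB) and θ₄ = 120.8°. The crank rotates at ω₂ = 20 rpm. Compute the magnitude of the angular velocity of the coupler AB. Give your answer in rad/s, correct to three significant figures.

0.225

ω₂ = 2.094 rad/s (from 20 rpm).
Differentiating the loop-closure r₂e^{iθ₂}+r₃e^{iθ₃}=r₁+r₄e^{iθ₄} gives r₂ω₂e^{iθ₂}+r₃ω₃e^{iθ₃}=r₄ω₄e^{iθ₄}.
Eliminating the other unknown: ω₃ = r₂ω₂ sin(θ₄−θ₂) / [r₃ sin(θ₃−θ₄)].
Numerator sine = -0.25545; denominator sine = -0.89337.
Result = 0.109·2.094·(-0.25545) / (0.2898·(-0.89337)) = +0.22524 rad/s; magnitude 0.22524 rad/s.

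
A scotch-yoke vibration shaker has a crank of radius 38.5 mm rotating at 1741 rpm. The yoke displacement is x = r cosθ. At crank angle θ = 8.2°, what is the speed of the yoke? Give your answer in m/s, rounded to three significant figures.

1.00

ω = 182.3 rad/s (from 1741 rpm).
x = r cosθ ⇒ ẋ = −rω sinθ.
|v| = rω|sinθ| = 0.0385·182.3·|sin 8.2°| = 1.0011 m/s.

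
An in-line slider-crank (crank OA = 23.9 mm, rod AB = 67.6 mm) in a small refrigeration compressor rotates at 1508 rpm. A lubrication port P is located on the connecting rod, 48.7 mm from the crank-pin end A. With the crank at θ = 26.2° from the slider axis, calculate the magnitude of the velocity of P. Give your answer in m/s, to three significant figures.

2.26

ω = 157.9 rad/s.  Crank-pin speed |V_A| = rω = 3.7742 m/s, perpendicular to OA.
Rod angle: sinφ = −(r/L) sinθ ⇒ φ = -8.980°; ω_rod = −rω cosθ/√(L²−r²sin²θ) = -50.717 rad/s.
V_P = V_A + ω_rod × AP, with AP = 0.0487 m along the rod.
Components: V_Px = −rω sinθ − a·ω_rod·sinφ = -2.0519 m/s;  V_Py = rω cosθ + a·ω_rod·cosφ = +0.9468 m/s.
|V_P| = √(V_Px² + V_Py²) = 2.2598 m/s.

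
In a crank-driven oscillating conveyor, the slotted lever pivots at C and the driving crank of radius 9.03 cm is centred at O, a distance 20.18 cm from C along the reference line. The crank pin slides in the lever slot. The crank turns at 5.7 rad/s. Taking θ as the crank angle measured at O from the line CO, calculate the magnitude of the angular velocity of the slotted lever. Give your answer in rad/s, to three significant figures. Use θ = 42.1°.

ω = 5.7 rad/s
Crank pin A relative to C: A = (d + r cosθ, r sinθ); lever angle φ = atan2(r sinθ, d + r cosθ).
Differentiating tanφ: φ̇ = rω(d cosθ + r)/(d² + r² + 2dr cosθ).
d² + r² + 2dr cosθ = |CA|² = 0.0759187 m²;  d cosθ + r = +0.24003 m.
|ω_lever| = |0.0903·5.7·+0.24003| / 0.0759187 = 1.6273 rad/s.

1.63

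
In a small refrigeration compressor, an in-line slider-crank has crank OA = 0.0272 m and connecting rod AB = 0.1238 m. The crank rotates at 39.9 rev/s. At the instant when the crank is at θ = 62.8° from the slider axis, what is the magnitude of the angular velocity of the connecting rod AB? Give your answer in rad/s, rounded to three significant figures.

25.7

ω = 250.7 rad/s (converted from 39.9 rev/s).
The rod makes angle φ with the slider axis where L sinφ = r sinθ; differentiating, L cosφ·φ̇ = r ω cosθ.
L cosφ = √(L² − r² sin²θ) = 0.12141 m.
|ω_rod| = r ω |cosθ| / √(L² − r² sin²θ) = 0.0272·250.7·0.45710/0.12141 = 25.672 rad/s.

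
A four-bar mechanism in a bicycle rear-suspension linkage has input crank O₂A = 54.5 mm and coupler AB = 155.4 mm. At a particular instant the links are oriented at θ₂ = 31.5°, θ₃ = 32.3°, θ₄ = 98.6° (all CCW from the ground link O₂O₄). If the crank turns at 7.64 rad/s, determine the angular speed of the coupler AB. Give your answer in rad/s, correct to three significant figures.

2.70

ω₂ = 7.64 rad/s
Differentiating the loop-closure r₂e^{iθ₂}+r₃e^{iθ₃}=r₁+r₄e^{iθ₄} gives r₂ω₂e^{iθ₂}+r₃ω₃e^{iθ₃}=r₄ω₄e^{iθ₄}.
Eliminating the other unknown: ω₃ = r₂ω₂ sin(θ₄−θ₂) / [r₃ sin(θ₃−θ₄)].
Numerator sine = +0.92119; denominator sine = -0.91566.
Result = 0.0545·7.64·(+0.92119) / (0.1554·(-0.91566)) = -2.6956 rad/s; magnitude 2.6956 rad/s.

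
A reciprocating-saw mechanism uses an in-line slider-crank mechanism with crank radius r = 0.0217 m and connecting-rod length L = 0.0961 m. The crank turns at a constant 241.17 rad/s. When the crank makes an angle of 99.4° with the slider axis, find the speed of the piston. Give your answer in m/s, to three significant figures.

ω = 241.2 rad/s
For an in-line slider-crank, x = r cosθ + √(L² − r² sin²θ), so v = −rω sinθ·[1 + r cosθ/√(L² − r² sin²θ)].
With r = 0.0217 m, L = 0.0961 m, θ = 99.4°: √(L² − r² sin²θ) = 0.093685 m.
v = −0.0217·241.2·0.98657·[1 + 0.0217·-0.16333/0.093685] = -4.9678 m/s.
|v| = 4.9678 m/s.

4.97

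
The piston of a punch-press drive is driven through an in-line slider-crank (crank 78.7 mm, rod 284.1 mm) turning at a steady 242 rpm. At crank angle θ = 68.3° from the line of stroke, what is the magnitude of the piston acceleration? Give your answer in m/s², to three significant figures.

ω = 2π·242/60 = 25.34 rad/s
x(θ) = r cosθ + √(L² − r² sin²θ); with ω constant, a = ω²·d²x/dθ².
d²x/dθ² = −r cosθ − r²(cos2θ)/√u − r⁴ sin²2θ/(4u^{3/2}),  u = L² − r² sin²θ = 0.0753659 m².
Substituting r = 0.0787 m, L = 0.2841 m, θ = 68.3°: d²x/dθ² = -0.012926 m.
a = ω²·d²x/dθ² = (25.34)²·(-0.012926) = -8.3011 m/s²;  |a| = 8.3011 m/s².

8.30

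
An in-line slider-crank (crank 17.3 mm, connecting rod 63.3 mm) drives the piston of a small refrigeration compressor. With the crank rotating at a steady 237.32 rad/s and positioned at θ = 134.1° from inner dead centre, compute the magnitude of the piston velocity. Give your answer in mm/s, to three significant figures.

2380

ω = 237.3 rad/s
For an in-line slider-crank, x = r cosθ + √(L² − r² sin²θ), so v = −rω sinθ·[1 + r cosθ/√(L² − r² sin²θ)].
With r = 0.0173 m, L = 0.0633 m, θ = 134.1°: √(L² − r² sin²θ) = 0.062069 m.
v = −0.0173·237.3·0.71813·[1 + 0.0173·-0.69591/0.062069] = -2.3765 m/s.
|v| = 2.3765 m/s = 2376.5 mm/s.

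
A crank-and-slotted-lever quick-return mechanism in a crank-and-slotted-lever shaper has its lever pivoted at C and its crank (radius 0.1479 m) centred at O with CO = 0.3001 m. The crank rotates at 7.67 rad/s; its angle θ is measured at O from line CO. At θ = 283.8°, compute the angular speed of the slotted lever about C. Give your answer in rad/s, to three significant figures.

ω = 7.67 rad/s
Crank pin A relative to C: A = (d + r cosθ, r sinθ); lever angle φ = atan2(r sinθ, d + r cosθ).
Differentiating tanφ: φ̇ = rω(d cosθ + r)/(d² + r² + 2dr cosθ).
d² + r² + 2dr cosθ = |CA|² = 0.133109 m²;  d cosθ + r = +0.21948 m.
|ω_lever| = |0.1479·7.67·+0.21948| / 0.133109 = 1.8705 rad/s.

1.87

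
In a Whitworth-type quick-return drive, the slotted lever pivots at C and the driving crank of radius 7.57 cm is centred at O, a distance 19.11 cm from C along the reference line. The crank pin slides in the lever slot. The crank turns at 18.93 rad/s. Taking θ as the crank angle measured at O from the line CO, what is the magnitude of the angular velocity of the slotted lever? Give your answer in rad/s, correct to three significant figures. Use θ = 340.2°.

5.27

ω = 18.93 rad/s
Crank pin A relative to C: A = (d + r cosθ, r sinθ); lever angle φ = atan2(r sinθ, d + r cosθ).
Differentiating tanφ: φ̇ = rω(d cosθ + r)/(d² + r² + 2dr cosθ).
d² + r² + 2dr cosθ = |CA|² = 0.0694718 m²;  d cosθ + r = +0.2555 m.
|ω_lever| = |0.0757·18.93·+0.2555| / 0.0694718 = 5.2703 rad/s.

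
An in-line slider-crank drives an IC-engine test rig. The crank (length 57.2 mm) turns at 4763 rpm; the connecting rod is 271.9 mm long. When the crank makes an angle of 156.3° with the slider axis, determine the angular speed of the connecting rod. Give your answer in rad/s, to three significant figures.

96.4

ω = 498.8 rad/s (converted from 4763 rpm).
The rod makes angle φ with the slider axis where L sinφ = r sinθ; differentiating, L cosφ·φ̇ = r ω cosθ.
L cosφ = √(L² − r² sin²θ) = 0.27093 m.
|ω_rod| = r ω |cosθ| / √(L² − r² sin²θ) = 0.0572·498.8·0.91566/0.27093 = 96.425 rad/s.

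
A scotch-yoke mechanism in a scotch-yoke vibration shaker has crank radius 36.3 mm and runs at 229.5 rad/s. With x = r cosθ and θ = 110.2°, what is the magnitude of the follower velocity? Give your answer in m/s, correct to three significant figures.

7.82

ω = 229.5 rad/s
x = r cosθ ⇒ ẋ = −rω sinθ.
|v| = rω|sinθ| = 0.0363·229.5·|sin 110.2°| = 7.8184 m/s.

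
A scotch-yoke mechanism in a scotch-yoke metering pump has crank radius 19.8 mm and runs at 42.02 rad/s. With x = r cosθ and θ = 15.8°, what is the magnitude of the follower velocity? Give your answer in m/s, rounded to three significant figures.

ω = 42.02 rad/s
x = r cosθ ⇒ ẋ = −rω sinθ.
|v| = rω|sinθ| = 0.0198·42.02·|sin 15.8°| = 0.22654 m/s.

0.227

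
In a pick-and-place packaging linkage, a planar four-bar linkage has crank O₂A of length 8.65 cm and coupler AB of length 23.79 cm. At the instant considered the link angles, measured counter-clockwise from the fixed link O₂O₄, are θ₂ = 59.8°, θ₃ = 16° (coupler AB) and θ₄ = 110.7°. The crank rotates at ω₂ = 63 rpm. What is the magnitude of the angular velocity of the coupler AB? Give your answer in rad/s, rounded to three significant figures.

1.87

ω₂ = 6.597 rad/s (from 63 rpm).
Differentiating the loop-closure r₂e^{iθ₂}+r₃e^{iθ₃}=r₁+r₄e^{iθ₄} gives r₂ω₂e^{iθ₂}+r₃ω₃e^{iθ₃}=r₄ω₄e^{iθ₄}.
Eliminating the other unknown: ω₃ = r₂ω₂ sin(θ₄−θ₂) / [r₃ sin(θ₃−θ₄)].
Numerator sine = +0.77605; denominator sine = -0.99664.
Result = 0.0865·6.597·(+0.77605) / (0.2379·(-0.99664)) = -1.8678 rad/s; magnitude 1.8678 rad/s.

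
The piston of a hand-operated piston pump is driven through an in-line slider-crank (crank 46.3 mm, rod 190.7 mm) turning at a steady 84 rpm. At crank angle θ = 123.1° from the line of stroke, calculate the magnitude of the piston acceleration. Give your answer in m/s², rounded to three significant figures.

ω = 2π·84/60 = 8.796 rad/s
x(θ) = r cosθ + √(L² − r² sin²θ); with ω constant, a = ω²·d²x/dθ².
d²x/dθ² = −r cosθ − r²(cos2θ)/√u − r⁴ sin²2θ/(4u^{3/2}),  u = L² − r² sin²θ = 0.0348621 m².
Substituting r = 0.0463 m, L = 0.1907 m, θ = 123.1°: d²x/dθ² = +0.02977 m.
a = ω²·d²x/dθ² = (8.796)²·(+0.02977) = +2.3035 m/s²;  |a| = 2.3035 m/s².

2.30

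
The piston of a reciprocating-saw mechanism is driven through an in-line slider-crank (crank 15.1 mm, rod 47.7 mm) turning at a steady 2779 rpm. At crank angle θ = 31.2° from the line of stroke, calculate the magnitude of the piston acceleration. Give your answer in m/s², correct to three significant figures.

1290

ω = 2π·2779/60 = 291 rad/s
x(θ) = r cosθ + √(L² − r² sin²θ); with ω constant, a = ω²·d²x/dθ².
d²x/dθ² = −r cosθ − r²(cos2θ)/√u − r⁴ sin²2θ/(4u^{3/2}),  u = L² − r² sin²θ = 0.0022141 m².
Substituting r = 0.0151 m, L = 0.0477 m, θ = 31.2°: d²x/dθ² = -0.015259 m.
a = ω²·d²x/dθ² = (291)²·(-0.015259) = -1292.3 m/s²;  |a| = 1292.3 m/s².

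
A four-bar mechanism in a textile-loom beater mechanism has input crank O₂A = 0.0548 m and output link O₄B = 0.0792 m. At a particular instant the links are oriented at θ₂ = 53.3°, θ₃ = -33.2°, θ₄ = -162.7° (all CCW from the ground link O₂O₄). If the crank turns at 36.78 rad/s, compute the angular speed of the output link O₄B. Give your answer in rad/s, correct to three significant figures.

32.9

ω₂ = 36.78 rad/s
Differentiating the loop-closure r₂e^{iθ₂}+r₃e^{iθ₃}=r₁+r₄e^{iθ₄} gives r₂ω₂e^{iθ₂}+r₃ω₃e^{iθ₃}=r₄ω₄e^{iθ₄}.
Eliminating the other unknown: ω₄ = r₂ω₂ sin(θ₂−θ₃) / [r₄ sin(θ₄−θ₃)].
Numerator sine = +0.99813; denominator sine = -0.77162.
Result = 0.0548·36.78·(+0.99813) / (0.0792·(-0.77162)) = -32.919 rad/s; magnitude 32.919 rad/s.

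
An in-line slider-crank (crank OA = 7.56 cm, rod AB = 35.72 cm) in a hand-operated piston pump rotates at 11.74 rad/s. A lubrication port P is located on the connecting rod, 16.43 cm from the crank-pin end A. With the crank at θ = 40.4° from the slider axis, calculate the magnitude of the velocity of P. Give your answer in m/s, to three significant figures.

ω = 11.74 rad/s.  Crank-pin speed |V_A| = rω = 0.88754 m/s, perpendicular to OA.
Rod angle: sinφ = −(r/L) sinθ ⇒ φ = -7.884°; ω_rod = −rω cosθ/√(L²−r²sin²θ) = -1.9103 rad/s.
V_P = V_A + ω_rod × AP, with AP = 0.1643 m along the rod.
Components: V_Px = −rω sinθ − a·ω_rod·sinφ = -0.61829 m/s;  V_Py = rω cosθ + a·ω_rod·cosφ = +0.36501 m/s.
|V_P| = √(V_Px² + V_Py²) = 0.71799 m/s.

0.718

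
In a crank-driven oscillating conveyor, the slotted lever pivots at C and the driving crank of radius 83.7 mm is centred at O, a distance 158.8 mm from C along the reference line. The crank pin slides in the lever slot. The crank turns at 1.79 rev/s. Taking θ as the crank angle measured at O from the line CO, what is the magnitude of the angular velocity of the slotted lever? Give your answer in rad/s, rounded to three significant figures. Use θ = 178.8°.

12.5

ω = 11.25 rad/s (from 1.79 rev/s).
Crank pin A relative to C: A = (d + r cosθ, r sinθ); lever angle φ = atan2(r sinθ, d + r cosθ).
Differentiating tanφ: φ̇ = rω(d cosθ + r)/(d² + r² + 2dr cosθ).
d² + r² + 2dr cosθ = |CA|² = 0.00564584 m²;  d cosθ + r = -0.075065 m.
|ω_lever| = |0.0837·11.25·-0.075065| / 0.00564584 = 12.516 rad/s.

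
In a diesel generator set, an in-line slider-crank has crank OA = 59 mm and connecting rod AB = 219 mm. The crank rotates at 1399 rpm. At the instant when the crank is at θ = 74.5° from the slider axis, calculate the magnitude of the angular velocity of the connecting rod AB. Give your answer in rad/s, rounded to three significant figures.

10.9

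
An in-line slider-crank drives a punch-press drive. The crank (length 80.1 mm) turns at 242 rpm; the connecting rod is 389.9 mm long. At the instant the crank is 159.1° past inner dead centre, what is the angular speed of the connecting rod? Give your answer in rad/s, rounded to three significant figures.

4.88

ω = 25.34 rad/s (converted from 242 rpm).
The rod makes angle φ with the slider axis where L sinφ = r sinθ; differentiating, L cosφ·φ̇ = r ω cosθ.
L cosφ = √(L² − r² sin²θ) = 0.38885 m.
|ω_rod| = r ω |cosθ| / √(L² − r² sin²θ) = 0.0801·25.34·0.93420/0.38885 = 4.8768 rad/s.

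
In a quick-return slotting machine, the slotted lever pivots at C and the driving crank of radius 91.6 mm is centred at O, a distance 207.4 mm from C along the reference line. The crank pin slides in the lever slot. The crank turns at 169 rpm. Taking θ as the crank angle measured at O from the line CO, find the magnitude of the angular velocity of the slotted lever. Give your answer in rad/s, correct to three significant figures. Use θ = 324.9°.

5.13

ω = 17.7 rad/s (from 169 rpm).
Crank pin A relative to C: A = (d + r cosθ, r sinθ); lever angle φ = atan2(r sinθ, d + r cosθ).
Differentiating tanφ: φ̇ = rω(d cosθ + r)/(d² + r² + 2dr cosθ).
d² + r² + 2dr cosθ = |CA|² = 0.0824915 m²;  d cosθ + r = +0.26128 m.
|ω_lever| = |0.0916·17.7·+0.26128| / 0.0824915 = 5.1347 rad/s.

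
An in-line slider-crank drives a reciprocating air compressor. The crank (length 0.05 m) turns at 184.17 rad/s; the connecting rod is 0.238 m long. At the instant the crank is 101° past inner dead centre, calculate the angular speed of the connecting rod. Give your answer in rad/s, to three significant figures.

7.54

ω = 184.2 rad/s
The rod makes angle φ with the slider axis where L sinφ = r sinθ; differentiating, L cosφ·φ̇ = r ω cosθ.
L cosφ = √(L² − r² sin²θ) = 0.23288 m.
|ω_rod| = r ω |cosθ| / √(L² − r² sin²θ) = 0.05·184.2·0.19081/0.23288 = 7.5448 rad/s.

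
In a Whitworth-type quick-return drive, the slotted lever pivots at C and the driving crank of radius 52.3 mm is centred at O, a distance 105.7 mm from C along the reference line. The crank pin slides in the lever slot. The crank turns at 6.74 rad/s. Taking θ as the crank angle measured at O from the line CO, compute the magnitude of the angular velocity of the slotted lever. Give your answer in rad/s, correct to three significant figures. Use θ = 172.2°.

6.26

ω = 6.74 rad/s
Crank pin A relative to C: A = (d + r cosθ, r sinθ); lever angle φ = atan2(r sinθ, d + r cosθ).
Differentiating tanφ: φ̇ = rω(d cosθ + r)/(d² + r² + 2dr cosθ).
d² + r² + 2dr cosθ = |CA|² = 0.00295385 m²;  d cosθ + r = -0.052422 m.
|ω_lever| = |0.0523·6.74·-0.052422| / 0.00295385 = 6.2559 rad/s.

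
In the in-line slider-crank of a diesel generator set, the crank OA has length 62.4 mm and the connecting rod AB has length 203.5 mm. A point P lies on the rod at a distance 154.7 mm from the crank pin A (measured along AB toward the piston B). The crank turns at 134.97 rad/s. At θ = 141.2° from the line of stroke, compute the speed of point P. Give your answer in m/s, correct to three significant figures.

ω = 135 rad/s.  Crank-pin speed |V_A| = rω = 8.4221 m/s, perpendicular to OA.
Rod angle: sinφ = −(r/L) sinθ ⇒ φ = -11.078°; ω_rod = −rω cosθ/√(L²−r²sin²θ) = +32.866 rad/s.
V_P = V_A + ω_rod × AP, with AP = 0.1547 m along the rod.
Components: V_Px = −rω sinθ − a·ω_rod·sinφ = -4.3004 m/s;  V_Py = rω cosθ + a·ω_rod·cosφ = -1.574 m/s.
|V_P| = √(V_Px² + V_Py²) = 4.5794 m/s.

4.58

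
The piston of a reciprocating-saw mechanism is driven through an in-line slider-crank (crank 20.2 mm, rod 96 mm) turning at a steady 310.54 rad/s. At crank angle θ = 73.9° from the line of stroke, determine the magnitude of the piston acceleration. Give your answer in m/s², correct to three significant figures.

ω = 310.5 rad/s
x(θ) = r cosθ + √(L² − r² sin²θ); with ω constant, a = ω²·d²x/dθ².
d²x/dθ² = −r cosθ − r²(cos2θ)/√u − r⁴ sin²2θ/(4u^{3/2}),  u = L² − r² sin²θ = 0.00883934 m².
Substituting r = 0.0202 m, L = 0.096 m, θ = 73.9°: d²x/dθ² = -0.0019435 m.
a = ω²·d²x/dθ² = (310.5)²·(-0.0019435) = -187.42 m/s²;  |a| = 187.42 m/s².

187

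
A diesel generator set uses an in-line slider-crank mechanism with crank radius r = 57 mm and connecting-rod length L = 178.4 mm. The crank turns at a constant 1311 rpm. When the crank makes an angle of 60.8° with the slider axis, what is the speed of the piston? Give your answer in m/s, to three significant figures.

7.94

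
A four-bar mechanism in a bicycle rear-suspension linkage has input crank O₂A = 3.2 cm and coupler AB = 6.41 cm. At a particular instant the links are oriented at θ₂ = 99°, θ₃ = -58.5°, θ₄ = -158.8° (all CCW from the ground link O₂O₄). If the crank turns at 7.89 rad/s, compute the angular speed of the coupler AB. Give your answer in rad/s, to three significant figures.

ω₂ = 7.89 rad/s
Differentiating the loop-closure r₂e^{iθ₂}+r₃e^{iθ₃}=r₁+r₄e^{iθ₄} gives r₂ω₂e^{iθ₂}+r₃ω₃e^{iθ₃}=r₄ω₄e^{iθ₄}.
Eliminating the other unknown: ω₃ = r₂ω₂ sin(θ₄−θ₂) / [r₃ sin(θ₃−θ₄)].
Numerator sine = +0.97742; denominator sine = +0.98389.
Result = 0.032·7.89·(+0.97742) / (0.0641·(+0.98389)) = +3.9129 rad/s; magnitude 3.9129 rad/s.

3.91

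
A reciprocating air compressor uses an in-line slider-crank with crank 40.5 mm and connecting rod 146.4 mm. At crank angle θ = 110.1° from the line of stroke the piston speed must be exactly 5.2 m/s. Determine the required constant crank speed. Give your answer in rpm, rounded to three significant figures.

1450

For an in-line slider-crank, |v_piston| = rω|sinθ|·[1 + r cosθ/√(L² − r² sin²θ)].
With r = 0.0405 m, L = 0.1464 m, θ = 110.1°: the bracketed kinematic factor |dx/dθ| = 0.034289 m.
ω = v/|dx/dθ| = 5.2/0.034289 = 151.65 rad/s.
N = 60ω/(2π) = 1448.2 rpm.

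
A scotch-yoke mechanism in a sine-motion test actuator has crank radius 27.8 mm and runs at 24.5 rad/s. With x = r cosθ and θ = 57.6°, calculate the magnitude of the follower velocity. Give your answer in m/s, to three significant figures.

0.575

ω = 24.5 rad/s
x = r cosθ ⇒ ẋ = −rω sinθ.
|v| = rω|sinθ| = 0.0278·24.5·|sin 57.6°| = 0.57507 m/s.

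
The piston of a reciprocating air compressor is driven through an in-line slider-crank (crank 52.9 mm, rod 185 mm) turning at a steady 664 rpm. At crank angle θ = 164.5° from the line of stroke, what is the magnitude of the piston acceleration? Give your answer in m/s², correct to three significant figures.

183

ω = 2π·664/60 = 69.53 rad/s
x(θ) = r cosθ + √(L² − r² sin²θ); with ω constant, a = ω²·d²x/dθ².
d²x/dθ² = −r cosθ − r²(cos2θ)/√u − r⁴ sin²2θ/(4u^{3/2}),  u = L² − r² sin²θ = 0.0340251 m².
Substituting r = 0.0529 m, L = 0.185 m, θ = 164.5°: d²x/dθ² = +0.037889 m.
a = ω²·d²x/dθ² = (69.53)²·(+0.037889) = +183.19 m/s²;  |a| = 183.19 m/s².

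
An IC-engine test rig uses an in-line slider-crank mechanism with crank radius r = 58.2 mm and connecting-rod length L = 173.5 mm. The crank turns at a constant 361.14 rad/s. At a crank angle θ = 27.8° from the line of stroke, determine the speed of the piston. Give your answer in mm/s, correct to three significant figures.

ω = 361.1 rad/s
For an in-line slider-crank, x = r cosθ + √(L² − r² sin²θ), so v = −rω sinθ·[1 + r cosθ/√(L² − r² sin²θ)].
With r = 0.0582 m, L = 0.1735 m, θ = 27.8°: √(L² − r² sin²θ) = 0.17136 m.
v = −0.0582·361.1·0.46639·[1 + 0.0582·0.88458/0.17136] = -12.748 m/s.
|v| = 12.748 m/s = 12748 mm/s.

12700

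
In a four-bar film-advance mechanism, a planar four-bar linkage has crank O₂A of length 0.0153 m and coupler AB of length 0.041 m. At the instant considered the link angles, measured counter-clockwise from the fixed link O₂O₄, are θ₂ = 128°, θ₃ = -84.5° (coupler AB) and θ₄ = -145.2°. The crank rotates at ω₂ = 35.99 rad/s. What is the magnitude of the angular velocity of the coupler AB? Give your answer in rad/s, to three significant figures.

15.4

ω₂ = 35.99 rad/s
Differentiating the loop-closure r₂e^{iθ₂}+r₃e^{iθ₃}=r₁+r₄e^{iθ₄} gives r₂ω₂e^{iθ₂}+r₃ω₃e^{iθ₃}=r₄ω₄e^{iθ₄}.
Eliminating the other unknown: ω₃ = r₂ω₂ sin(θ₄−θ₂) / [r₃ sin(θ₃−θ₄)].
Numerator sine = +0.99844; denominator sine = +0.87207.
Result = 0.0153·35.99·(+0.99844) / (0.041·(+0.87207)) = +15.377 rad/s; magnitude 15.377 rad/s.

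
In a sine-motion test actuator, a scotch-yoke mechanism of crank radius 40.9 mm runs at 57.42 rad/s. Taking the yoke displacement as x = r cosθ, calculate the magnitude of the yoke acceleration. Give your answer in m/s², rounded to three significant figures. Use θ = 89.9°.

ω = 57.42 rad/s
x = r cosθ ⇒ ẍ = −rω² cosθ (ω constant).
|a| = rω²|cosθ| = 0.0409·(57.42)²·|cos 89.9°| = 0.23536 m/s².

0.235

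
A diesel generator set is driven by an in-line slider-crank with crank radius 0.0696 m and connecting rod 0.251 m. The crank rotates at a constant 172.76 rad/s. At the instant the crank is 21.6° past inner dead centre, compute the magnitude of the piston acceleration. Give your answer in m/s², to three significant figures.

ω = 172.8 rad/s
x(θ) = r cosθ + √(L² − r² sin²θ); with ω constant, a = ω²·d²x/dθ².
d²x/dθ² = −r cosθ − r²(cos2θ)/√u − r⁴ sin²2θ/(4u^{3/2}),  u = L² − r² sin²θ = 0.0623445 m².
Substituting r = 0.0696 m, L = 0.251 m, θ = 21.6°: d²x/dθ² = -0.079032 m.
a = ω²·d²x/dθ² = (172.8)²·(-0.079032) = -2358.8 m/s²;  |a| = 2358.8 m/s².

2360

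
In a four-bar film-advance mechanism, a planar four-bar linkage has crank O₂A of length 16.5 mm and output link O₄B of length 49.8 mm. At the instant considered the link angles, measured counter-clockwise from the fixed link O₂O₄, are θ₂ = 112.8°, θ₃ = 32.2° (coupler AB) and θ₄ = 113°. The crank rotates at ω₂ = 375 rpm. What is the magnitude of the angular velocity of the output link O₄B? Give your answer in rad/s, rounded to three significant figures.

ω₂ = 39.27 rad/s (from 375 rpm).
Differentiating the loop-closure r₂e^{iθ₂}+r₃e^{iθ₃}=r₁+r₄e^{iθ₄} gives r₂ω₂e^{iθ₂}+r₃ω₃e^{iθ₃}=r₄ω₄e^{iθ₄}.
Eliminating the other unknown: ω₄ = r₂ω₂ sin(θ₂−θ₃) / [r₄ sin(θ₄−θ₃)].
Numerator sine = +0.98657; denominator sine = +0.98714.
Result = 0.0165·39.27·(+0.98657) / (0.0498·(+0.98714)) = +13.004 rad/s; magnitude 13.004 rad/s.

13.0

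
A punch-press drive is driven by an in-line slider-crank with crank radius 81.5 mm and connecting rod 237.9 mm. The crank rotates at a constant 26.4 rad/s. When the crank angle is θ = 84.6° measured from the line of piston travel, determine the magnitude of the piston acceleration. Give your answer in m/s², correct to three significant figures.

15.0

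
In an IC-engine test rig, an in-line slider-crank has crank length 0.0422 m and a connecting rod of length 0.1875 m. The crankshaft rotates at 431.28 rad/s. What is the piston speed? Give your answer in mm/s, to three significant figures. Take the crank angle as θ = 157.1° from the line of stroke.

ω = 431.3 rad/s
For an in-line slider-crank, x = r cosθ + √(L² − r² sin²θ), so v = −rω sinθ·[1 + r cosθ/√(L² − r² sin²θ)].
With r = 0.0422 m, L = 0.1875 m, θ = 157.1°: √(L² − r² sin²θ) = 0.18678 m.
v = −0.0422·431.3·0.38912·[1 + 0.0422·-0.92119/0.18678] = -5.6081 m/s.
|v| = 5.6081 m/s = 5608.1 mm/s.

5610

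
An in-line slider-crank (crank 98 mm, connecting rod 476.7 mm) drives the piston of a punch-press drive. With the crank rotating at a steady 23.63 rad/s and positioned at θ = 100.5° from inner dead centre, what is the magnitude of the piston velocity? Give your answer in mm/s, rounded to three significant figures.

ω = 23.63 rad/s
For an in-line slider-crank, x = r cosθ + √(L² − r² sin²θ), so v = −rω sinθ·[1 + r cosθ/√(L² − r² sin²θ)].
With r = 0.098 m, L = 0.4767 m, θ = 100.5°: √(L² − r² sin²θ) = 0.46686 m.
v = −0.098·23.63·0.98325·[1 + 0.098·-0.18224/0.46686] = -2.1899 m/s.
|v| = 2.1899 m/s = 2189.9 mm/s.

2190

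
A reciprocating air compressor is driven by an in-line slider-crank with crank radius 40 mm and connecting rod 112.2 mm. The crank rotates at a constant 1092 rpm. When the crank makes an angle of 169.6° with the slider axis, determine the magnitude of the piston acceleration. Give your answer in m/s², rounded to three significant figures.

ω = 2π·1092/60 = 114.4 rad/s
x(θ) = r cosθ + √(L² − r² sin²θ); with ω constant, a = ω²·d²x/dθ².
d²x/dθ² = −r cosθ − r²(cos2θ)/√u − r⁴ sin²2θ/(4u^{3/2}),  u = L² − r² sin²θ = 0.0125367 m².
Substituting r = 0.04 m, L = 0.1122 m, θ = 169.6°: d²x/dθ² = +0.025927 m.
a = ω²·d²x/dθ² = (114.4)²·(+0.025927) = +339.04 m/s²;  |a| = 339.04 m/s².

339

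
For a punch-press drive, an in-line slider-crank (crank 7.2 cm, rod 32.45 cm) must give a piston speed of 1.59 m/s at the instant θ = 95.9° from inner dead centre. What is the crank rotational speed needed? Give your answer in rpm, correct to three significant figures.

For an in-line slider-crank, |v_piston| = rω|sinθ|·[1 + r cosθ/√(L² − r² sin²θ)].
With r = 0.072 m, L = 0.3245 m, θ = 95.9°: the bracketed kinematic factor |dx/dθ| = 0.069944 m.
ω = v/|dx/dθ| = 1.59/0.069944 = 22.733 rad/s.
N = 60ω/(2π) = 217.08 rpm.

217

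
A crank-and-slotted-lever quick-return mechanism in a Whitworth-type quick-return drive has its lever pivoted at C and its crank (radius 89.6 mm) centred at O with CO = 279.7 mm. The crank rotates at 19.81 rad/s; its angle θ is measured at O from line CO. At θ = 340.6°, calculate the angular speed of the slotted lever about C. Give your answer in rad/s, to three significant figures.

ω = 19.81 rad/s
Crank pin A relative to C: A = (d + r cosθ, r sinθ); lever angle φ = atan2(r sinθ, d + r cosθ).
Differentiating tanφ: φ̇ = rω(d cosθ + r)/(d² + r² + 2dr cosθ).
d² + r² + 2dr cosθ = |CA|² = 0.133537 m²;  d cosθ + r = +0.35342 m.
|ω_lever| = |0.0896·19.81·+0.35342| / 0.133537 = 4.6977 rad/s.

4.70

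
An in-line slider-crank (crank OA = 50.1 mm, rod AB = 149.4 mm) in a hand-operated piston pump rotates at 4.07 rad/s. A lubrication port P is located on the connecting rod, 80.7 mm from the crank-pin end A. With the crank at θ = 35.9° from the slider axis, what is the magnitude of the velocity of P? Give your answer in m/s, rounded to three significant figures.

0.157

ω = 4.07 rad/s.  Crank-pin speed |V_A| = rω = 0.20391 m/s, perpendicular to OA.
Rod angle: sinφ = −(r/L) sinθ ⇒ φ = -11.340°; ω_rod = −rω cosθ/√(L²−r²sin²θ) = -1.1276 rad/s.
V_P = V_A + ω_rod × AP, with AP = 0.0807 m along the rod.
Components: V_Px = −rω sinθ − a·ω_rod·sinφ = -0.13746 m/s;  V_Py = rω cosθ + a·ω_rod·cosφ = +0.075953 m/s.
|V_P| = √(V_Px² + V_Py²) = 0.15705 m/s.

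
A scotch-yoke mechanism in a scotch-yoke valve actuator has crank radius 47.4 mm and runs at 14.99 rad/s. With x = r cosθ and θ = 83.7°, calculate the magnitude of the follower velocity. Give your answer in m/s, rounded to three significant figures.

ω = 14.99 rad/s
x = r cosθ ⇒ ẋ = −rω sinθ.
|v| = rω|sinθ| = 0.0474·14.99·|sin 83.7°| = 0.70624 m/s.

0.706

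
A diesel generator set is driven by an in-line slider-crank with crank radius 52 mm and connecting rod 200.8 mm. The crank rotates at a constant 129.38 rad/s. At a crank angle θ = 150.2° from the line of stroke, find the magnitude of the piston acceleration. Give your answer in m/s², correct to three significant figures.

637

ω = 129.4 rad/s
x(θ) = r cosθ + √(L² − r² sin²θ); with ω constant, a = ω²·d²x/dθ².
d²x/dθ² = −r cosθ − r²(cos2θ)/√u − r⁴ sin²2θ/(4u^{3/2}),  u = L² − r² sin²θ = 0.0396528 m².
Substituting r = 0.052 m, L = 0.2008 m, θ = 150.2°: d²x/dθ² = +0.03808 m.
a = ω²·d²x/dθ² = (129.4)²·(+0.03808) = +637.43 m/s²;  |a| = 637.43 m/s².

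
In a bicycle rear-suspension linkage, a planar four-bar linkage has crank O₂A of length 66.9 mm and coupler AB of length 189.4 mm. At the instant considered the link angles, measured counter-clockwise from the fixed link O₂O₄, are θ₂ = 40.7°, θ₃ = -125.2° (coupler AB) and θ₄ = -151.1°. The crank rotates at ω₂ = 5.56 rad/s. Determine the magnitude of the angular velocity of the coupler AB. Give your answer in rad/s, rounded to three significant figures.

0.919

ω₂ = 5.56 rad/s
Differentiating the loop-closure r₂e^{iθ₂}+r₃e^{iθ₃}=r₁+r₄e^{iθ₄} gives r₂ω₂e^{iθ₂}+r₃ω₃e^{iθ₃}=r₄ω₄e^{iθ₄}.
Eliminating the other unknown: ω₃ = r₂ω₂ sin(θ₄−θ₂) / [r₃ sin(θ₃−θ₄)].
Numerator sine = +0.20450; denominator sine = +0.43680.
Result = 0.0669·5.56·(+0.20450) / (0.1894·(+0.43680)) = +0.91944 rad/s; magnitude 0.91944 rad/s.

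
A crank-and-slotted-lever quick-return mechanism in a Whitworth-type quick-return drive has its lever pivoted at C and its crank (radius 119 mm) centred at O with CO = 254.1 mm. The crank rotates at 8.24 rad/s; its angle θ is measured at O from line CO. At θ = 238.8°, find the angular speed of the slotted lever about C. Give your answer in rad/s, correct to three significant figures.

ω = 8.24 rad/s
Crank pin A relative to C: A = (d + r cosθ, r sinθ); lever angle φ = atan2(r sinθ, d + r cosθ).
Differentiating tanφ: φ̇ = rω(d cosθ + r)/(d² + r² + 2dr cosθ).
d² + r² + 2dr cosθ = |CA|² = 0.0473997 m²;  d cosθ + r = -0.012631 m.
|ω_lever| = |0.119·8.24·-0.012631| / 0.0473997 = 0.26129 rad/s.

0.261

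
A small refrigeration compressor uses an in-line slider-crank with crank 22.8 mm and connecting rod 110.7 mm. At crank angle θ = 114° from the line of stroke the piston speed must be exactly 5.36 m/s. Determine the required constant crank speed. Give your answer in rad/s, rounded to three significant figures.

For an in-line slider-crank, |v_piston| = rω|sinθ|·[1 + r cosθ/√(L² − r² sin²θ)].
With r = 0.0228 m, L = 0.1107 m, θ = 114°: the bracketed kinematic factor |dx/dθ| = 0.019052 m.
ω = v/|dx/dθ| = 5.36/0.019052 = 281.33 rad/s.

281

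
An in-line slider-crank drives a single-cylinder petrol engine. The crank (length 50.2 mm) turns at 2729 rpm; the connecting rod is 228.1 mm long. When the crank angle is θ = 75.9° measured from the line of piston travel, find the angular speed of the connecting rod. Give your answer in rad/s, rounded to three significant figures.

15.7

ω = 285.8 rad/s (converted from 2729 rpm).
The rod makes angle φ with the slider axis where L sinφ = r sinθ; differentiating, L cosφ·φ̇ = r ω cosθ.
L cosφ = √(L² − r² sin²θ) = 0.22284 m.
|ω_rod| = r ω |cosθ| / √(L² − r² sin²θ) = 0.0502·285.8·0.24362/0.22284 = 15.683 rad/s.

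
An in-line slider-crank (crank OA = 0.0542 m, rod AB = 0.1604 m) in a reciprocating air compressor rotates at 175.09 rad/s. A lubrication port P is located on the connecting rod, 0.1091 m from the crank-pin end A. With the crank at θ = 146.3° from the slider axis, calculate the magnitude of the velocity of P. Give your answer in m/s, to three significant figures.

ω = 175.1 rad/s.  Crank-pin speed |V_A| = rω = 9.4899 m/s, perpendicular to OA.
Rod angle: sinφ = −(r/L) sinθ ⇒ φ = -10.806°; ω_rod = −rω cosθ/√(L²−r²sin²θ) = +50.11 rad/s.
V_P = V_A + ω_rod × AP, with AP = 0.1091 m along the rod.
Components: V_Px = −rω sinθ − a·ω_rod·sinφ = -4.2404 m/s;  V_Py = rω cosθ + a·ω_rod·cosφ = -2.5251 m/s.
|V_P| = √(V_Px² + V_Py²) = 4.9353 m/s.

4.94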